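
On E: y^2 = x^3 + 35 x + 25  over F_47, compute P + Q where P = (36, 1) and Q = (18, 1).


P != Q, so use the chord formula.
s = (y2 - y1) / (x2 - x1) = (0) / (29) mod 47 = 0
x3 = s^2 - x1 - x2 mod 47 = 0^2 - 36 - 18 = 40
y3 = s (x1 - x3) - y1 mod 47 = 0 * (36 - 40) - 1 = 46

P + Q = (40, 46)


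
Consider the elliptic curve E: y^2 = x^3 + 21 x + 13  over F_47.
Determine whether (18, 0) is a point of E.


Check whether y^2 = x^3 + 21 x + 13 (mod 47) for (x, y) = (18, 0).
LHS: y^2 = 0^2 mod 47 = 0
RHS: x^3 + 21 x + 13 = 18^3 + 21*18 + 13 mod 47 = 19
LHS != RHS

No, not on the curve


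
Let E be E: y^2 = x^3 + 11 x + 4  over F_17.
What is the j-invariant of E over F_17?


Delta = -16(4 a^3 + 27 b^2) mod 17 = 10
-1728 * (4 a)^3 = -1728 * (4*11)^3 mod 17 = 16
j = 16 * 10^(-1) mod 17 = 5

j = 5 (mod 17)


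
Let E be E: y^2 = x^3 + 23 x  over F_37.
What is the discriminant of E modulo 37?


4 a^3 + 27 b^2 = 4*23^3 + 27*0^2 = 48668 + 0 = 48668
Delta = -16 * (48668) = -778688
Delta mod 37 = 14

Delta = 14 (mod 37)


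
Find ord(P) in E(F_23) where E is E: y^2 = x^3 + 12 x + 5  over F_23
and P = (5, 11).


Compute successive multiples of P until we hit O:
  1P = (5, 11)
  2P = (15, 8)
  3P = (7, 8)
  4P = (19, 10)
  5P = (1, 15)
  6P = (18, 2)
  7P = (13, 14)
  8P = (17, 19)
  ... (continuing to 19P)
  19P = O

ord(P) = 19


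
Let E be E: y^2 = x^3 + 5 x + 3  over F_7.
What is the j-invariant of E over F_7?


Delta = -16(4 a^3 + 27 b^2) mod 7 = 5
-1728 * (4 a)^3 = -1728 * (4*5)^3 mod 7 = 6
j = 6 * 5^(-1) mod 7 = 4

j = 4 (mod 7)


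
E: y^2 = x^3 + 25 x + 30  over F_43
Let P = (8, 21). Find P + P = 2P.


Doubling: s = (3 x1^2 + a) / (2 y1)
s = (3*8^2 + 25) / (2*21) mod 43 = 41
x3 = s^2 - 2 x1 mod 43 = 41^2 - 2*8 = 31
y3 = s (x1 - x3) - y1 mod 43 = 41 * (8 - 31) - 21 = 25

2P = (31, 25)


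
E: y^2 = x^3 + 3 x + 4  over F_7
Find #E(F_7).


For each x in F_7, count y with y^2 = x^3 + 3 x + 4 mod 7:
  x = 0: RHS = 4, y in [2, 5]  -> 2 point(s)
  x = 1: RHS = 1, y in [1, 6]  -> 2 point(s)
  x = 2: RHS = 4, y in [2, 5]  -> 2 point(s)
  x = 5: RHS = 4, y in [2, 5]  -> 2 point(s)
  x = 6: RHS = 0, y in [0]  -> 1 point(s)
Affine points: 9. Add the point at infinity: total = 10.

#E(F_7) = 10


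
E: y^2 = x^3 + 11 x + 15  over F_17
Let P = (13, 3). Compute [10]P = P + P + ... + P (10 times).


k = 10 = 1010_2 (binary, LSB first: 0101)
Double-and-add from P = (13, 3):
  bit 0 = 0: acc unchanged = O
  bit 1 = 1: acc = O + (6, 12) = (6, 12)
  bit 2 = 0: acc unchanged = (6, 12)
  bit 3 = 1: acc = (6, 12) + (15, 11) = (0, 10)

10P = (0, 10)


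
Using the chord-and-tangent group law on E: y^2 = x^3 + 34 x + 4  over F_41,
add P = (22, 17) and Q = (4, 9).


P != Q, so use the chord formula.
s = (y2 - y1) / (x2 - x1) = (33) / (23) mod 41 = 5
x3 = s^2 - x1 - x2 mod 41 = 5^2 - 22 - 4 = 40
y3 = s (x1 - x3) - y1 mod 41 = 5 * (22 - 40) - 17 = 16

P + Q = (40, 16)


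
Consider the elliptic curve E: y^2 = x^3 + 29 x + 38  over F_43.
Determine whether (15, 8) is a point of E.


Check whether y^2 = x^3 + 29 x + 38 (mod 43) for (x, y) = (15, 8).
LHS: y^2 = 8^2 mod 43 = 21
RHS: x^3 + 29 x + 38 = 15^3 + 29*15 + 38 mod 43 = 21
LHS = RHS

Yes, on the curve


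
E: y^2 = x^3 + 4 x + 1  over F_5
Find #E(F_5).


For each x in F_5, count y with y^2 = x^3 + 4 x + 1 mod 5:
  x = 0: RHS = 1, y in [1, 4]  -> 2 point(s)
  x = 1: RHS = 1, y in [1, 4]  -> 2 point(s)
  x = 3: RHS = 0, y in [0]  -> 1 point(s)
  x = 4: RHS = 1, y in [1, 4]  -> 2 point(s)
Affine points: 7. Add the point at infinity: total = 8.

#E(F_5) = 8


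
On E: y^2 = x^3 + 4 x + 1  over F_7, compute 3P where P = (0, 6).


k = 3 = 11_2 (binary, LSB first: 11)
Double-and-add from P = (0, 6):
  bit 0 = 1: acc = O + (0, 6) = (0, 6)
  bit 1 = 1: acc = (0, 6) + (4, 2) = (4, 5)

3P = (4, 5)


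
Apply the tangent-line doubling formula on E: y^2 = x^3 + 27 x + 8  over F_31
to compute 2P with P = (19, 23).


Doubling: s = (3 x1^2 + a) / (2 y1)
s = (3*19^2 + 27) / (2*23) mod 31 = 12
x3 = s^2 - 2 x1 mod 31 = 12^2 - 2*19 = 13
y3 = s (x1 - x3) - y1 mod 31 = 12 * (19 - 13) - 23 = 18

2P = (13, 18)


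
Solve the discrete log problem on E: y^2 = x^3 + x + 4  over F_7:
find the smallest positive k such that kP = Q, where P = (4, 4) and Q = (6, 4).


Enumerate multiples of P until we hit Q = (6, 4):
  1P = (4, 4)
  2P = (6, 3)
  3P = (6, 4)
Match found at i = 3.

k = 3


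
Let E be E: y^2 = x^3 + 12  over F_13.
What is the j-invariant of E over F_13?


Delta = -16(4 a^3 + 27 b^2) mod 13 = 10
-1728 * (4 a)^3 = -1728 * (4*0)^3 mod 13 = 0
j = 0 * 10^(-1) mod 13 = 0

j = 0 (mod 13)


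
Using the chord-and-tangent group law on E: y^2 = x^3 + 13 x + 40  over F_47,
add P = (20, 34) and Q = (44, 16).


P != Q, so use the chord formula.
s = (y2 - y1) / (x2 - x1) = (29) / (24) mod 47 = 11
x3 = s^2 - x1 - x2 mod 47 = 11^2 - 20 - 44 = 10
y3 = s (x1 - x3) - y1 mod 47 = 11 * (20 - 10) - 34 = 29

P + Q = (10, 29)


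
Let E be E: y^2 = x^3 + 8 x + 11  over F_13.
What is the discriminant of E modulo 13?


4 a^3 + 27 b^2 = 4*8^3 + 27*11^2 = 2048 + 3267 = 5315
Delta = -16 * (5315) = -85040
Delta mod 13 = 6

Delta = 6 (mod 13)


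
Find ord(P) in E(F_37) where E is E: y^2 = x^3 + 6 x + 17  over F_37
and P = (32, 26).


Compute successive multiples of P until we hit O:
  1P = (32, 26)
  2P = (14, 12)
  3P = (35, 21)
  4P = (18, 0)
  5P = (35, 16)
  6P = (14, 25)
  7P = (32, 11)
  8P = O

ord(P) = 8


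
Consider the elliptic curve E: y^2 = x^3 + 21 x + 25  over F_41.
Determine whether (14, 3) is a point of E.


Check whether y^2 = x^3 + 21 x + 25 (mod 41) for (x, y) = (14, 3).
LHS: y^2 = 3^2 mod 41 = 9
RHS: x^3 + 21 x + 25 = 14^3 + 21*14 + 25 mod 41 = 29
LHS != RHS

No, not on the curve


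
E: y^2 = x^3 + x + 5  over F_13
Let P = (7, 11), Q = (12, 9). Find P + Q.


P != Q, so use the chord formula.
s = (y2 - y1) / (x2 - x1) = (11) / (5) mod 13 = 10
x3 = s^2 - x1 - x2 mod 13 = 10^2 - 7 - 12 = 3
y3 = s (x1 - x3) - y1 mod 13 = 10 * (7 - 3) - 11 = 3

P + Q = (3, 3)


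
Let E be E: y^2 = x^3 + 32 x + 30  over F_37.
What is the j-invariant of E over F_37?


Delta = -16(4 a^3 + 27 b^2) mod 37 = 4
-1728 * (4 a)^3 = -1728 * (4*32)^3 mod 37 = 23
j = 23 * 4^(-1) mod 37 = 15

j = 15 (mod 37)


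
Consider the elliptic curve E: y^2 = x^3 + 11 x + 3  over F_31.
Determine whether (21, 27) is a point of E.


Check whether y^2 = x^3 + 11 x + 3 (mod 31) for (x, y) = (21, 27).
LHS: y^2 = 27^2 mod 31 = 16
RHS: x^3 + 11 x + 3 = 21^3 + 11*21 + 3 mod 31 = 9
LHS != RHS

No, not on the curve


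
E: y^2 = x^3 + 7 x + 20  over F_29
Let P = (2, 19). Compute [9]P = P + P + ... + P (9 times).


k = 9 = 1001_2 (binary, LSB first: 1001)
Double-and-add from P = (2, 19):
  bit 0 = 1: acc = O + (2, 19) = (2, 19)
  bit 1 = 0: acc unchanged = (2, 19)
  bit 2 = 0: acc unchanged = (2, 19)
  bit 3 = 1: acc = (2, 19) + (4, 5) = (14, 7)

9P = (14, 7)


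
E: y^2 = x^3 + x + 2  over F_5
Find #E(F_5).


For each x in F_5, count y with y^2 = x^3 + 1 x + 2 mod 5:
  x = 1: RHS = 4, y in [2, 3]  -> 2 point(s)
  x = 4: RHS = 0, y in [0]  -> 1 point(s)
Affine points: 3. Add the point at infinity: total = 4.

#E(F_5) = 4


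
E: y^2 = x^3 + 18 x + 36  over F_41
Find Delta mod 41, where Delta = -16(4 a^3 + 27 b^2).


4 a^3 + 27 b^2 = 4*18^3 + 27*36^2 = 23328 + 34992 = 58320
Delta = -16 * (58320) = -933120
Delta mod 41 = 40

Delta = 40 (mod 41)


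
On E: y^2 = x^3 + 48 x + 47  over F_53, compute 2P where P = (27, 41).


Doubling: s = (3 x1^2 + a) / (2 y1)
s = (3*27^2 + 48) / (2*41) mod 53 = 46
x3 = s^2 - 2 x1 mod 53 = 46^2 - 2*27 = 48
y3 = s (x1 - x3) - y1 mod 53 = 46 * (27 - 48) - 41 = 0

2P = (48, 0)


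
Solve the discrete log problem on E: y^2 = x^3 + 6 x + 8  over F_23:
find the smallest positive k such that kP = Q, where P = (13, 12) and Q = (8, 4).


Enumerate multiples of P until we hit Q = (8, 4):
  1P = (13, 12)
  2P = (0, 10)
  3P = (22, 22)
  4P = (4, 21)
  5P = (7, 5)
  6P = (5, 5)
  7P = (9, 3)
  8P = (19, 9)
  9P = (20, 3)
  10P = (17, 3)
  11P = (11, 18)
  12P = (8, 19)
  13P = (15, 0)
  14P = (8, 4)
Match found at i = 14.

k = 14


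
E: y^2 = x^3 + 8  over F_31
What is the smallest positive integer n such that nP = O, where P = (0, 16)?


Compute successive multiples of P until we hit O:
  1P = (0, 16)
  2P = (0, 15)
  3P = O

ord(P) = 3


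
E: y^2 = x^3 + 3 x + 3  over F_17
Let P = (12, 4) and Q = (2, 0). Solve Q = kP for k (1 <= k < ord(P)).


Enumerate multiples of P until we hit Q = (2, 0):
  1P = (12, 4)
  2P = (2, 0)
Match found at i = 2.

k = 2


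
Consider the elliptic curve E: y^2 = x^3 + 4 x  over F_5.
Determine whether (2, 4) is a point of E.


Check whether y^2 = x^3 + 4 x + 0 (mod 5) for (x, y) = (2, 4).
LHS: y^2 = 4^2 mod 5 = 1
RHS: x^3 + 4 x + 0 = 2^3 + 4*2 + 0 mod 5 = 1
LHS = RHS

Yes, on the curve


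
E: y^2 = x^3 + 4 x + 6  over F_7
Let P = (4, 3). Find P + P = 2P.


Doubling: s = (3 x1^2 + a) / (2 y1)
s = (3*4^2 + 4) / (2*3) mod 7 = 4
x3 = s^2 - 2 x1 mod 7 = 4^2 - 2*4 = 1
y3 = s (x1 - x3) - y1 mod 7 = 4 * (4 - 1) - 3 = 2

2P = (1, 2)


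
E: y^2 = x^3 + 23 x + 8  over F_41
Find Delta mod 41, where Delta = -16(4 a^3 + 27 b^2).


4 a^3 + 27 b^2 = 4*23^3 + 27*8^2 = 48668 + 1728 = 50396
Delta = -16 * (50396) = -806336
Delta mod 41 = 11

Delta = 11 (mod 41)


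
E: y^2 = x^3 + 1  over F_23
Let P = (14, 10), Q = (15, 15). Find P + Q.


P != Q, so use the chord formula.
s = (y2 - y1) / (x2 - x1) = (5) / (1) mod 23 = 5
x3 = s^2 - x1 - x2 mod 23 = 5^2 - 14 - 15 = 19
y3 = s (x1 - x3) - y1 mod 23 = 5 * (14 - 19) - 10 = 11

P + Q = (19, 11)


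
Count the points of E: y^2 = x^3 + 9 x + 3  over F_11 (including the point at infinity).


For each x in F_11, count y with y^2 = x^3 + 9 x + 3 mod 11:
  x = 0: RHS = 3, y in [5, 6]  -> 2 point(s)
  x = 4: RHS = 4, y in [2, 9]  -> 2 point(s)
  x = 6: RHS = 9, y in [3, 8]  -> 2 point(s)
  x = 8: RHS = 4, y in [2, 9]  -> 2 point(s)
  x = 10: RHS = 4, y in [2, 9]  -> 2 point(s)
Affine points: 10. Add the point at infinity: total = 11.

#E(F_11) = 11


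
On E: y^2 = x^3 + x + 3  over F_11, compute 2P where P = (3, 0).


k = 2 = 10_2 (binary, LSB first: 01)
Double-and-add from P = (3, 0):
  bit 0 = 0: acc unchanged = O
  bit 1 = 1: acc = O + O = O

2P = O


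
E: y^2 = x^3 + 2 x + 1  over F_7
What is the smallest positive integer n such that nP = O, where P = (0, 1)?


Compute successive multiples of P until we hit O:
  1P = (0, 1)
  2P = (1, 5)
  3P = (1, 2)
  4P = (0, 6)
  5P = O

ord(P) = 5


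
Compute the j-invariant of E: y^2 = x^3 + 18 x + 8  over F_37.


Delta = -16(4 a^3 + 27 b^2) mod 37 = 36
-1728 * (4 a)^3 = -1728 * (4*18)^3 mod 37 = 23
j = 23 * 36^(-1) mod 37 = 14

j = 14 (mod 37)


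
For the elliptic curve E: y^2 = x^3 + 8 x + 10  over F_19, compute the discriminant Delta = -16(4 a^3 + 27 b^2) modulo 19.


4 a^3 + 27 b^2 = 4*8^3 + 27*10^2 = 2048 + 2700 = 4748
Delta = -16 * (4748) = -75968
Delta mod 19 = 13

Delta = 13 (mod 19)


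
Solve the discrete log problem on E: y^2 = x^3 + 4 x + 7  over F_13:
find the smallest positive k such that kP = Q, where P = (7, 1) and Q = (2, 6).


Enumerate multiples of P until we hit Q = (2, 6):
  1P = (7, 1)
  2P = (2, 6)
Match found at i = 2.

k = 2


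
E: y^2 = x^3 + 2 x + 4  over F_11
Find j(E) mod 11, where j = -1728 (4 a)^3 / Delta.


Delta = -16(4 a^3 + 27 b^2) mod 11 = 1
-1728 * (4 a)^3 = -1728 * (4*2)^3 mod 11 = 5
j = 5 * 1^(-1) mod 11 = 5

j = 5 (mod 11)


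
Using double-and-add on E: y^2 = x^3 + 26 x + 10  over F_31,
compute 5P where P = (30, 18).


k = 5 = 101_2 (binary, LSB first: 101)
Double-and-add from P = (30, 18):
  bit 0 = 1: acc = O + (30, 18) = (30, 18)
  bit 1 = 0: acc unchanged = (30, 18)
  bit 2 = 1: acc = (30, 18) + (25, 14) = (25, 17)

5P = (25, 17)


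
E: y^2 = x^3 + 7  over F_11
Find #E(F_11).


For each x in F_11, count y with y^2 = x^3 + 0 x + 7 mod 11:
  x = 2: RHS = 4, y in [2, 9]  -> 2 point(s)
  x = 3: RHS = 1, y in [1, 10]  -> 2 point(s)
  x = 4: RHS = 5, y in [4, 7]  -> 2 point(s)
  x = 5: RHS = 0, y in [0]  -> 1 point(s)
  x = 6: RHS = 3, y in [5, 6]  -> 2 point(s)
  x = 7: RHS = 9, y in [3, 8]  -> 2 point(s)
Affine points: 11. Add the point at infinity: total = 12.

#E(F_11) = 12


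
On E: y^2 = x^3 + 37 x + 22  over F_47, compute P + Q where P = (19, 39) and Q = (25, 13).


P != Q, so use the chord formula.
s = (y2 - y1) / (x2 - x1) = (21) / (6) mod 47 = 27
x3 = s^2 - x1 - x2 mod 47 = 27^2 - 19 - 25 = 27
y3 = s (x1 - x3) - y1 mod 47 = 27 * (19 - 27) - 39 = 27

P + Q = (27, 27)


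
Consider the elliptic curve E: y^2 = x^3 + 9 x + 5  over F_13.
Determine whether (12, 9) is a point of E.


Check whether y^2 = x^3 + 9 x + 5 (mod 13) for (x, y) = (12, 9).
LHS: y^2 = 9^2 mod 13 = 3
RHS: x^3 + 9 x + 5 = 12^3 + 9*12 + 5 mod 13 = 8
LHS != RHS

No, not on the curve


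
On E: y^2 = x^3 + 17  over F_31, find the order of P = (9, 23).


Compute successive multiples of P until we hit O:
  1P = (9, 23)
  2P = (20, 22)
  3P = (12, 28)
  4P = (30, 4)
  5P = (17, 30)
  6P = (14, 23)
  7P = (8, 8)
  8P = (22, 30)
  ... (continuing to 43P)
  43P = O

ord(P) = 43


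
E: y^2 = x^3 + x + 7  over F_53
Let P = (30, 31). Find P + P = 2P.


Doubling: s = (3 x1^2 + a) / (2 y1)
s = (3*30^2 + 1) / (2*31) mod 53 = 41
x3 = s^2 - 2 x1 mod 53 = 41^2 - 2*30 = 31
y3 = s (x1 - x3) - y1 mod 53 = 41 * (30 - 31) - 31 = 34

2P = (31, 34)


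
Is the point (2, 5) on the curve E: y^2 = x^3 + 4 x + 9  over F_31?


Check whether y^2 = x^3 + 4 x + 9 (mod 31) for (x, y) = (2, 5).
LHS: y^2 = 5^2 mod 31 = 25
RHS: x^3 + 4 x + 9 = 2^3 + 4*2 + 9 mod 31 = 25
LHS = RHS

Yes, on the curve


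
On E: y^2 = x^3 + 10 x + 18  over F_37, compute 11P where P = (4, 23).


k = 11 = 1011_2 (binary, LSB first: 1101)
Double-and-add from P = (4, 23):
  bit 0 = 1: acc = O + (4, 23) = (4, 23)
  bit 1 = 1: acc = (4, 23) + (18, 6) = (11, 4)
  bit 2 = 0: acc unchanged = (11, 4)
  bit 3 = 1: acc = (11, 4) + (20, 35) = (27, 19)

11P = (27, 19)


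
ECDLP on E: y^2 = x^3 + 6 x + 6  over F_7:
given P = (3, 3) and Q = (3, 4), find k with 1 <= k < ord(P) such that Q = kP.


Enumerate multiples of P until we hit Q = (3, 4):
  1P = (3, 3)
  2P = (5, 0)
  3P = (3, 4)
Match found at i = 3.

k = 3


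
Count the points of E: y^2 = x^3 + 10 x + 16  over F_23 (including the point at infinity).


For each x in F_23, count y with y^2 = x^3 + 10 x + 16 mod 23:
  x = 0: RHS = 16, y in [4, 19]  -> 2 point(s)
  x = 1: RHS = 4, y in [2, 21]  -> 2 point(s)
  x = 3: RHS = 4, y in [2, 21]  -> 2 point(s)
  x = 6: RHS = 16, y in [4, 19]  -> 2 point(s)
  x = 10: RHS = 12, y in [9, 14]  -> 2 point(s)
  x = 11: RHS = 8, y in [10, 13]  -> 2 point(s)
  x = 12: RHS = 1, y in [1, 22]  -> 2 point(s)
  x = 14: RHS = 2, y in [5, 18]  -> 2 point(s)
  x = 17: RHS = 16, y in [4, 19]  -> 2 point(s)
  x = 18: RHS = 2, y in [5, 18]  -> 2 point(s)
  x = 19: RHS = 4, y in [2, 21]  -> 2 point(s)
Affine points: 22. Add the point at infinity: total = 23.

#E(F_23) = 23


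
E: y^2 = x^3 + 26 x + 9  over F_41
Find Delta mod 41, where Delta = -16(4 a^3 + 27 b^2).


4 a^3 + 27 b^2 = 4*26^3 + 27*9^2 = 70304 + 2187 = 72491
Delta = -16 * (72491) = -1159856
Delta mod 41 = 34

Delta = 34 (mod 41)


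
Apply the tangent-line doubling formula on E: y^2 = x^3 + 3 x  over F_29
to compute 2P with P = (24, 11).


Doubling: s = (3 x1^2 + a) / (2 y1)
s = (3*24^2 + 3) / (2*11) mod 29 = 22
x3 = s^2 - 2 x1 mod 29 = 22^2 - 2*24 = 1
y3 = s (x1 - x3) - y1 mod 29 = 22 * (24 - 1) - 11 = 2

2P = (1, 2)


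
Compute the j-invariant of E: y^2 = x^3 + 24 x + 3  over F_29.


Delta = -16(4 a^3 + 27 b^2) mod 29 = 23
-1728 * (4 a)^3 = -1728 * (4*24)^3 mod 29 = 19
j = 19 * 23^(-1) mod 29 = 21

j = 21 (mod 29)


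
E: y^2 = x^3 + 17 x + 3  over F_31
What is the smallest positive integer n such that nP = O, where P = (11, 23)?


Compute successive multiples of P until we hit O:
  1P = (11, 23)
  2P = (17, 11)
  3P = (7, 0)
  4P = (17, 20)
  5P = (11, 8)
  6P = O

ord(P) = 6


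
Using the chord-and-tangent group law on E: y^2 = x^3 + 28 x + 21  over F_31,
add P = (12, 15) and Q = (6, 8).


P != Q, so use the chord formula.
s = (y2 - y1) / (x2 - x1) = (24) / (25) mod 31 = 27
x3 = s^2 - x1 - x2 mod 31 = 27^2 - 12 - 6 = 29
y3 = s (x1 - x3) - y1 mod 31 = 27 * (12 - 29) - 15 = 22

P + Q = (29, 22)


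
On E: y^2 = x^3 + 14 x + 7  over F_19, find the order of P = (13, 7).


Compute successive multiples of P until we hit O:
  1P = (13, 7)
  2P = (10, 11)
  3P = (2, 10)
  4P = (8, 2)
  5P = (18, 7)
  6P = (7, 12)
  7P = (15, 1)
  8P = (0, 11)
  ... (continuing to 22P)
  22P = O

ord(P) = 22


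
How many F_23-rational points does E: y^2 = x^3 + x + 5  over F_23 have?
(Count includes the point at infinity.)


For each x in F_23, count y with y^2 = x^3 + 1 x + 5 mod 23:
  x = 3: RHS = 12, y in [9, 14]  -> 2 point(s)
  x = 4: RHS = 4, y in [2, 21]  -> 2 point(s)
  x = 10: RHS = 3, y in [7, 16]  -> 2 point(s)
  x = 11: RHS = 13, y in [6, 17]  -> 2 point(s)
  x = 14: RHS = 3, y in [7, 16]  -> 2 point(s)
  x = 16: RHS = 0, y in [0]  -> 1 point(s)
  x = 17: RHS = 13, y in [6, 17]  -> 2 point(s)
  x = 18: RHS = 13, y in [6, 17]  -> 2 point(s)
  x = 19: RHS = 6, y in [11, 12]  -> 2 point(s)
  x = 21: RHS = 18, y in [8, 15]  -> 2 point(s)
  x = 22: RHS = 3, y in [7, 16]  -> 2 point(s)
Affine points: 21. Add the point at infinity: total = 22.

#E(F_23) = 22


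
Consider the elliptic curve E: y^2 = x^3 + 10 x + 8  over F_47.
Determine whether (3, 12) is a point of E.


Check whether y^2 = x^3 + 10 x + 8 (mod 47) for (x, y) = (3, 12).
LHS: y^2 = 12^2 mod 47 = 3
RHS: x^3 + 10 x + 8 = 3^3 + 10*3 + 8 mod 47 = 18
LHS != RHS

No, not on the curve


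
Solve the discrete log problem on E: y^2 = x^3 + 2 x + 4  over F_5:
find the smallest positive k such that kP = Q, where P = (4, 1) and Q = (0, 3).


Enumerate multiples of P until we hit Q = (0, 3):
  1P = (4, 1)
  2P = (2, 4)
  3P = (0, 3)
Match found at i = 3.

k = 3


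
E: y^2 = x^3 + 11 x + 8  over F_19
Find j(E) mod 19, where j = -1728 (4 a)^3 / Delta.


Delta = -16(4 a^3 + 27 b^2) mod 19 = 9
-1728 * (4 a)^3 = -1728 * (4*11)^3 mod 19 = 7
j = 7 * 9^(-1) mod 19 = 5

j = 5 (mod 19)


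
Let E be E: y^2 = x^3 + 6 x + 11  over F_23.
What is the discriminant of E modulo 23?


4 a^3 + 27 b^2 = 4*6^3 + 27*11^2 = 864 + 3267 = 4131
Delta = -16 * (4131) = -66096
Delta mod 23 = 6

Delta = 6 (mod 23)


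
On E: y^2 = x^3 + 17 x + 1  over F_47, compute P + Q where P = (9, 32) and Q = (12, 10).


P != Q, so use the chord formula.
s = (y2 - y1) / (x2 - x1) = (25) / (3) mod 47 = 24
x3 = s^2 - x1 - x2 mod 47 = 24^2 - 9 - 12 = 38
y3 = s (x1 - x3) - y1 mod 47 = 24 * (9 - 38) - 32 = 24

P + Q = (38, 24)


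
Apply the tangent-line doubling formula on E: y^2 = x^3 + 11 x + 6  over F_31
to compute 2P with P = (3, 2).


Doubling: s = (3 x1^2 + a) / (2 y1)
s = (3*3^2 + 11) / (2*2) mod 31 = 25
x3 = s^2 - 2 x1 mod 31 = 25^2 - 2*3 = 30
y3 = s (x1 - x3) - y1 mod 31 = 25 * (3 - 30) - 2 = 5

2P = (30, 5)


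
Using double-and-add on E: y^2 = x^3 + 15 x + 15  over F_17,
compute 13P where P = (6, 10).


k = 13 = 1101_2 (binary, LSB first: 1011)
Double-and-add from P = (6, 10):
  bit 0 = 1: acc = O + (6, 10) = (6, 10)
  bit 1 = 0: acc unchanged = (6, 10)
  bit 2 = 1: acc = (6, 10) + (2, 11) = (8, 16)
  bit 3 = 1: acc = (8, 16) + (0, 10) = (0, 7)

13P = (0, 7)


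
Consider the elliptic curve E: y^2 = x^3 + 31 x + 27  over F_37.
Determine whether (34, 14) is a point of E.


Check whether y^2 = x^3 + 31 x + 27 (mod 37) for (x, y) = (34, 14).
LHS: y^2 = 14^2 mod 37 = 11
RHS: x^3 + 31 x + 27 = 34^3 + 31*34 + 27 mod 37 = 18
LHS != RHS

No, not on the curve


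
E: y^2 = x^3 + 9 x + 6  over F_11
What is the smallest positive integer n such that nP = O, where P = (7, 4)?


Compute successive multiples of P until we hit O:
  1P = (7, 4)
  2P = (6, 10)
  3P = (1, 4)
  4P = (3, 7)
  5P = (5, 0)
  6P = (3, 4)
  7P = (1, 7)
  8P = (6, 1)
  ... (continuing to 10P)
  10P = O

ord(P) = 10


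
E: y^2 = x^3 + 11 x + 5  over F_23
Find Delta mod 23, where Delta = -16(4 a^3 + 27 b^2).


4 a^3 + 27 b^2 = 4*11^3 + 27*5^2 = 5324 + 675 = 5999
Delta = -16 * (5999) = -95984
Delta mod 23 = 18

Delta = 18 (mod 23)


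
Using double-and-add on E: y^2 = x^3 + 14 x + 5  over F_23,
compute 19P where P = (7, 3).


k = 19 = 10011_2 (binary, LSB first: 11001)
Double-and-add from P = (7, 3):
  bit 0 = 1: acc = O + (7, 3) = (7, 3)
  bit 1 = 1: acc = (7, 3) + (9, 20) = (16, 1)
  bit 2 = 0: acc unchanged = (16, 1)
  bit 3 = 0: acc unchanged = (16, 1)
  bit 4 = 1: acc = (16, 1) + (22, 6) = (17, 2)

19P = (17, 2)


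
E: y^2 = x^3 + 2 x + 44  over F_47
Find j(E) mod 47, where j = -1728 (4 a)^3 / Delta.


Delta = -16(4 a^3 + 27 b^2) mod 47 = 18
-1728 * (4 a)^3 = -1728 * (4*2)^3 mod 47 = 39
j = 39 * 18^(-1) mod 47 = 10

j = 10 (mod 47)


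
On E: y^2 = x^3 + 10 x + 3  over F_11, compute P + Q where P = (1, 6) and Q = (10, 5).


P != Q, so use the chord formula.
s = (y2 - y1) / (x2 - x1) = (10) / (9) mod 11 = 6
x3 = s^2 - x1 - x2 mod 11 = 6^2 - 1 - 10 = 3
y3 = s (x1 - x3) - y1 mod 11 = 6 * (1 - 3) - 6 = 4

P + Q = (3, 4)


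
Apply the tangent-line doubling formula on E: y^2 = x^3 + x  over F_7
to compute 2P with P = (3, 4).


Doubling: s = (3 x1^2 + a) / (2 y1)
s = (3*3^2 + 1) / (2*4) mod 7 = 0
x3 = s^2 - 2 x1 mod 7 = 0^2 - 2*3 = 1
y3 = s (x1 - x3) - y1 mod 7 = 0 * (3 - 1) - 4 = 3

2P = (1, 3)


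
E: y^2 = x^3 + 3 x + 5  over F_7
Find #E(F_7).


For each x in F_7, count y with y^2 = x^3 + 3 x + 5 mod 7:
  x = 1: RHS = 2, y in [3, 4]  -> 2 point(s)
  x = 4: RHS = 4, y in [2, 5]  -> 2 point(s)
  x = 6: RHS = 1, y in [1, 6]  -> 2 point(s)
Affine points: 6. Add the point at infinity: total = 7.

#E(F_7) = 7


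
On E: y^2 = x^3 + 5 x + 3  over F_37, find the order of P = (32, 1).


Compute successive multiples of P until we hit O:
  1P = (32, 1)
  2P = (19, 1)
  3P = (23, 36)
  4P = (9, 0)
  5P = (23, 1)
  6P = (19, 36)
  7P = (32, 36)
  8P = O

ord(P) = 8


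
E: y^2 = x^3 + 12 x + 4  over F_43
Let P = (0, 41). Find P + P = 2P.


Doubling: s = (3 x1^2 + a) / (2 y1)
s = (3*0^2 + 12) / (2*41) mod 43 = 40
x3 = s^2 - 2 x1 mod 43 = 40^2 - 2*0 = 9
y3 = s (x1 - x3) - y1 mod 43 = 40 * (0 - 9) - 41 = 29

2P = (9, 29)


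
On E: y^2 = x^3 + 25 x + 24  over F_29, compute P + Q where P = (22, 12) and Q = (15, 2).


P != Q, so use the chord formula.
s = (y2 - y1) / (x2 - x1) = (19) / (22) mod 29 = 18
x3 = s^2 - x1 - x2 mod 29 = 18^2 - 22 - 15 = 26
y3 = s (x1 - x3) - y1 mod 29 = 18 * (22 - 26) - 12 = 3

P + Q = (26, 3)


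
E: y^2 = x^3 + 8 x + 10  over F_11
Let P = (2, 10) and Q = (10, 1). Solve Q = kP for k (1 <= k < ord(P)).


Enumerate multiples of P until we hit Q = (10, 1):
  1P = (2, 10)
  2P = (8, 6)
  3P = (10, 10)
  4P = (10, 1)
Match found at i = 4.

k = 4


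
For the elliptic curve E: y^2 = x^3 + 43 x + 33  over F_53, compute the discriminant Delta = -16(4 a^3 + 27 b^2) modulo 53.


4 a^3 + 27 b^2 = 4*43^3 + 27*33^2 = 318028 + 29403 = 347431
Delta = -16 * (347431) = -5558896
Delta mod 53 = 9

Delta = 9 (mod 53)


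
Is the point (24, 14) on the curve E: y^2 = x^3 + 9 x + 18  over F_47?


Check whether y^2 = x^3 + 9 x + 18 (mod 47) for (x, y) = (24, 14).
LHS: y^2 = 14^2 mod 47 = 8
RHS: x^3 + 9 x + 18 = 24^3 + 9*24 + 18 mod 47 = 5
LHS != RHS

No, not on the curve


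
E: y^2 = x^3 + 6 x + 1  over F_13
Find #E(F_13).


For each x in F_13, count y with y^2 = x^3 + 6 x + 1 mod 13:
  x = 0: RHS = 1, y in [1, 12]  -> 2 point(s)
  x = 5: RHS = 0, y in [0]  -> 1 point(s)
  x = 7: RHS = 9, y in [3, 10]  -> 2 point(s)
  x = 9: RHS = 4, y in [2, 11]  -> 2 point(s)
Affine points: 7. Add the point at infinity: total = 8.

#E(F_13) = 8


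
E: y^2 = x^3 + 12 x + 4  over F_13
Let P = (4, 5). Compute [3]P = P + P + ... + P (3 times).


k = 3 = 11_2 (binary, LSB first: 11)
Double-and-add from P = (4, 5):
  bit 0 = 1: acc = O + (4, 5) = (4, 5)
  bit 1 = 1: acc = (4, 5) + (2, 7) = (8, 12)

3P = (8, 12)


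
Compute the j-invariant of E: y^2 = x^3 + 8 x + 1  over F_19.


Delta = -16(4 a^3 + 27 b^2) mod 19 = 12
-1728 * (4 a)^3 = -1728 * (4*8)^3 mod 19 = 12
j = 12 * 12^(-1) mod 19 = 1

j = 1 (mod 19)


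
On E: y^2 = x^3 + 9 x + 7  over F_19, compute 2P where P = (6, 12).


Doubling: s = (3 x1^2 + a) / (2 y1)
s = (3*6^2 + 9) / (2*12) mod 19 = 12
x3 = s^2 - 2 x1 mod 19 = 12^2 - 2*6 = 18
y3 = s (x1 - x3) - y1 mod 19 = 12 * (6 - 18) - 12 = 15

2P = (18, 15)


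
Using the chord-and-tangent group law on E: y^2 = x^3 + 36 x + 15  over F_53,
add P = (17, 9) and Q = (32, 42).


P != Q, so use the chord formula.
s = (y2 - y1) / (x2 - x1) = (33) / (15) mod 53 = 34
x3 = s^2 - x1 - x2 mod 53 = 34^2 - 17 - 32 = 47
y3 = s (x1 - x3) - y1 mod 53 = 34 * (17 - 47) - 9 = 31

P + Q = (47, 31)


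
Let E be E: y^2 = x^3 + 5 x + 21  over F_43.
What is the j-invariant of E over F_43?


Delta = -16(4 a^3 + 27 b^2) mod 43 = 19
-1728 * (4 a)^3 = -1728 * (4*5)^3 mod 43 = 27
j = 27 * 19^(-1) mod 43 = 15

j = 15 (mod 43)


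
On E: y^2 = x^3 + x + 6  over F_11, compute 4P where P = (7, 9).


k = 4 = 100_2 (binary, LSB first: 001)
Double-and-add from P = (7, 9):
  bit 0 = 0: acc unchanged = O
  bit 1 = 0: acc unchanged = O
  bit 2 = 1: acc = O + (5, 9) = (5, 9)

4P = (5, 9)


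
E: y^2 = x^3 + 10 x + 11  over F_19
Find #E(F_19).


For each x in F_19, count y with y^2 = x^3 + 10 x + 11 mod 19:
  x = 0: RHS = 11, y in [7, 12]  -> 2 point(s)
  x = 2: RHS = 1, y in [1, 18]  -> 2 point(s)
  x = 3: RHS = 11, y in [7, 12]  -> 2 point(s)
  x = 4: RHS = 1, y in [1, 18]  -> 2 point(s)
  x = 7: RHS = 6, y in [5, 14]  -> 2 point(s)
  x = 10: RHS = 9, y in [3, 16]  -> 2 point(s)
  x = 12: RHS = 16, y in [4, 15]  -> 2 point(s)
  x = 13: RHS = 1, y in [1, 18]  -> 2 point(s)
  x = 14: RHS = 7, y in [8, 11]  -> 2 point(s)
  x = 16: RHS = 11, y in [7, 12]  -> 2 point(s)
  x = 18: RHS = 0, y in [0]  -> 1 point(s)
Affine points: 21. Add the point at infinity: total = 22.

#E(F_19) = 22


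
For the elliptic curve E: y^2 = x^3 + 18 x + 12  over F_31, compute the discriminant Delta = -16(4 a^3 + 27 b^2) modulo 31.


4 a^3 + 27 b^2 = 4*18^3 + 27*12^2 = 23328 + 3888 = 27216
Delta = -16 * (27216) = -435456
Delta mod 31 = 1

Delta = 1 (mod 31)


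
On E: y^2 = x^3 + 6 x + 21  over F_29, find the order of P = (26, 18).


Compute successive multiples of P until we hit O:
  1P = (26, 18)
  2P = (1, 17)
  3P = (22, 10)
  4P = (14, 6)
  5P = (19, 18)
  6P = (13, 11)
  7P = (15, 8)
  8P = (8, 1)
  ... (continuing to 30P)
  30P = O

ord(P) = 30


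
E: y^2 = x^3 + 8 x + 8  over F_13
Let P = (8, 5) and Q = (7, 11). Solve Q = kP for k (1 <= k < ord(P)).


Enumerate multiples of P until we hit Q = (7, 11):
  1P = (8, 5)
  2P = (7, 2)
  3P = (7, 11)
Match found at i = 3.

k = 3


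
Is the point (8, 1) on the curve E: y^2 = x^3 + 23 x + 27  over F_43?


Check whether y^2 = x^3 + 23 x + 27 (mod 43) for (x, y) = (8, 1).
LHS: y^2 = 1^2 mod 43 = 1
RHS: x^3 + 23 x + 27 = 8^3 + 23*8 + 27 mod 43 = 35
LHS != RHS

No, not on the curve


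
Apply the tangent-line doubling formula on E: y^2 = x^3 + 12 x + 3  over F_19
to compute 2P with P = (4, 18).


Doubling: s = (3 x1^2 + a) / (2 y1)
s = (3*4^2 + 12) / (2*18) mod 19 = 8
x3 = s^2 - 2 x1 mod 19 = 8^2 - 2*4 = 18
y3 = s (x1 - x3) - y1 mod 19 = 8 * (4 - 18) - 18 = 3

2P = (18, 3)


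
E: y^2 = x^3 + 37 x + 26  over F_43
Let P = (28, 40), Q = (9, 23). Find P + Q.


P != Q, so use the chord formula.
s = (y2 - y1) / (x2 - x1) = (26) / (24) mod 43 = 19
x3 = s^2 - x1 - x2 mod 43 = 19^2 - 28 - 9 = 23
y3 = s (x1 - x3) - y1 mod 43 = 19 * (28 - 23) - 40 = 12

P + Q = (23, 12)


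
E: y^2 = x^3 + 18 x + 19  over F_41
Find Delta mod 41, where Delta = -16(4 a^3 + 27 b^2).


4 a^3 + 27 b^2 = 4*18^3 + 27*19^2 = 23328 + 9747 = 33075
Delta = -16 * (33075) = -529200
Delta mod 41 = 28

Delta = 28 (mod 41)


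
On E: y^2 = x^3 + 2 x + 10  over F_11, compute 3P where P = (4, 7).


k = 3 = 11_2 (binary, LSB first: 11)
Double-and-add from P = (4, 7):
  bit 0 = 1: acc = O + (4, 7) = (4, 7)
  bit 1 = 1: acc = (4, 7) + (7, 9) = (9, 8)

3P = (9, 8)


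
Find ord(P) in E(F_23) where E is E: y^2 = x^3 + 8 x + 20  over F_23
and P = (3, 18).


Compute successive multiples of P until we hit O:
  1P = (3, 18)
  2P = (12, 2)
  3P = (14, 22)
  4P = (1, 12)
  5P = (5, 22)
  6P = (19, 19)
  7P = (9, 19)
  8P = (4, 1)
  ... (continuing to 27P)
  27P = O

ord(P) = 27


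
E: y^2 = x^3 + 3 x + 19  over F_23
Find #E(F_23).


For each x in F_23, count y with y^2 = x^3 + 3 x + 19 mod 23:
  x = 1: RHS = 0, y in [0]  -> 1 point(s)
  x = 3: RHS = 9, y in [3, 20]  -> 2 point(s)
  x = 4: RHS = 3, y in [7, 16]  -> 2 point(s)
  x = 6: RHS = 0, y in [0]  -> 1 point(s)
  x = 8: RHS = 3, y in [7, 16]  -> 2 point(s)
  x = 9: RHS = 16, y in [4, 19]  -> 2 point(s)
  x = 11: RHS = 3, y in [7, 16]  -> 2 point(s)
  x = 12: RHS = 12, y in [9, 14]  -> 2 point(s)
  x = 13: RHS = 1, y in [1, 22]  -> 2 point(s)
  x = 15: RHS = 12, y in [9, 14]  -> 2 point(s)
  x = 16: RHS = 0, y in [0]  -> 1 point(s)
  x = 19: RHS = 12, y in [9, 14]  -> 2 point(s)
  x = 20: RHS = 6, y in [11, 12]  -> 2 point(s)
Affine points: 23. Add the point at infinity: total = 24.

#E(F_23) = 24


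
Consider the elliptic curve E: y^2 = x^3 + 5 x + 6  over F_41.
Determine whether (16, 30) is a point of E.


Check whether y^2 = x^3 + 5 x + 6 (mod 41) for (x, y) = (16, 30).
LHS: y^2 = 30^2 mod 41 = 39
RHS: x^3 + 5 x + 6 = 16^3 + 5*16 + 6 mod 41 = 0
LHS != RHS

No, not on the curve


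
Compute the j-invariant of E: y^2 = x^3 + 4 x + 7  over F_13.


Delta = -16(4 a^3 + 27 b^2) mod 13 = 8
-1728 * (4 a)^3 = -1728 * (4*4)^3 mod 13 = 1
j = 1 * 8^(-1) mod 13 = 5

j = 5 (mod 13)


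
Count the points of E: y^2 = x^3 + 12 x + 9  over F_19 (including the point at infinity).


For each x in F_19, count y with y^2 = x^3 + 12 x + 9 mod 19:
  x = 0: RHS = 9, y in [3, 16]  -> 2 point(s)
  x = 4: RHS = 7, y in [8, 11]  -> 2 point(s)
  x = 5: RHS = 4, y in [2, 17]  -> 2 point(s)
  x = 8: RHS = 9, y in [3, 16]  -> 2 point(s)
  x = 11: RHS = 9, y in [3, 16]  -> 2 point(s)
  x = 12: RHS = 0, y in [0]  -> 1 point(s)
  x = 13: RHS = 6, y in [5, 14]  -> 2 point(s)
  x = 15: RHS = 11, y in [7, 12]  -> 2 point(s)
Affine points: 15. Add the point at infinity: total = 16.

#E(F_19) = 16


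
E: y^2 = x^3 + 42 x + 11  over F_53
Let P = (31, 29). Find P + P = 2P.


Doubling: s = (3 x1^2 + a) / (2 y1)
s = (3*31^2 + 42) / (2*29) mod 53 = 2
x3 = s^2 - 2 x1 mod 53 = 2^2 - 2*31 = 48
y3 = s (x1 - x3) - y1 mod 53 = 2 * (31 - 48) - 29 = 43

2P = (48, 43)


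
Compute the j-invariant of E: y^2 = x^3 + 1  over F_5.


Delta = -16(4 a^3 + 27 b^2) mod 5 = 3
-1728 * (4 a)^3 = -1728 * (4*0)^3 mod 5 = 0
j = 0 * 3^(-1) mod 5 = 0

j = 0 (mod 5)


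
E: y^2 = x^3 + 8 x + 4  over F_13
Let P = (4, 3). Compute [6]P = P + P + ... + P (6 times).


k = 6 = 110_2 (binary, LSB first: 011)
Double-and-add from P = (4, 3):
  bit 0 = 0: acc unchanged = O
  bit 1 = 1: acc = O + (4, 10) = (4, 10)
  bit 2 = 1: acc = (4, 10) + (4, 3) = O

6P = O


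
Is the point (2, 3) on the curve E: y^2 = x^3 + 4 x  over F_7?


Check whether y^2 = x^3 + 4 x + 0 (mod 7) for (x, y) = (2, 3).
LHS: y^2 = 3^2 mod 7 = 2
RHS: x^3 + 4 x + 0 = 2^3 + 4*2 + 0 mod 7 = 2
LHS = RHS

Yes, on the curve


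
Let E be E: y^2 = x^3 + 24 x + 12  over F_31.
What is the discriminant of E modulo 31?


4 a^3 + 27 b^2 = 4*24^3 + 27*12^2 = 55296 + 3888 = 59184
Delta = -16 * (59184) = -946944
Delta mod 31 = 13

Delta = 13 (mod 31)


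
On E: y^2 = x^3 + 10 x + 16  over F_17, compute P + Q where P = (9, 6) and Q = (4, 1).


P != Q, so use the chord formula.
s = (y2 - y1) / (x2 - x1) = (12) / (12) mod 17 = 1
x3 = s^2 - x1 - x2 mod 17 = 1^2 - 9 - 4 = 5
y3 = s (x1 - x3) - y1 mod 17 = 1 * (9 - 5) - 6 = 15

P + Q = (5, 15)


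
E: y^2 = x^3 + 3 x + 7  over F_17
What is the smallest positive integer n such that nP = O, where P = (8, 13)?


Compute successive multiples of P until we hit O:
  1P = (8, 13)
  2P = (2, 15)
  3P = (9, 10)
  4P = (9, 7)
  5P = (2, 2)
  6P = (8, 4)
  7P = O

ord(P) = 7


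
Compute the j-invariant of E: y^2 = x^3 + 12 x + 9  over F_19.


Delta = -16(4 a^3 + 27 b^2) mod 19 = 13
-1728 * (4 a)^3 = -1728 * (4*12)^3 mod 19 = 12
j = 12 * 13^(-1) mod 19 = 17

j = 17 (mod 19)


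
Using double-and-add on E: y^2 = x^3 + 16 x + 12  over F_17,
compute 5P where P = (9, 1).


k = 5 = 101_2 (binary, LSB first: 101)
Double-and-add from P = (9, 1):
  bit 0 = 1: acc = O + (9, 1) = (9, 1)
  bit 1 = 0: acc unchanged = (9, 1)
  bit 2 = 1: acc = (9, 1) + (2, 1) = (6, 16)

5P = (6, 16)


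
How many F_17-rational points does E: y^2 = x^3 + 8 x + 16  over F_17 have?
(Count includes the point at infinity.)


For each x in F_17, count y with y^2 = x^3 + 8 x + 16 mod 17:
  x = 0: RHS = 16, y in [4, 13]  -> 2 point(s)
  x = 1: RHS = 8, y in [5, 12]  -> 2 point(s)
  x = 3: RHS = 16, y in [4, 13]  -> 2 point(s)
  x = 6: RHS = 8, y in [5, 12]  -> 2 point(s)
  x = 9: RHS = 1, y in [1, 16]  -> 2 point(s)
  x = 10: RHS = 8, y in [5, 12]  -> 2 point(s)
  x = 12: RHS = 4, y in [2, 15]  -> 2 point(s)
  x = 14: RHS = 16, y in [4, 13]  -> 2 point(s)
  x = 15: RHS = 9, y in [3, 14]  -> 2 point(s)
Affine points: 18. Add the point at infinity: total = 19.

#E(F_17) = 19


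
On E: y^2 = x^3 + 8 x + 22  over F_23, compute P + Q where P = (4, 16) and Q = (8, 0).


P != Q, so use the chord formula.
s = (y2 - y1) / (x2 - x1) = (7) / (4) mod 23 = 19
x3 = s^2 - x1 - x2 mod 23 = 19^2 - 4 - 8 = 4
y3 = s (x1 - x3) - y1 mod 23 = 19 * (4 - 4) - 16 = 7

P + Q = (4, 7)


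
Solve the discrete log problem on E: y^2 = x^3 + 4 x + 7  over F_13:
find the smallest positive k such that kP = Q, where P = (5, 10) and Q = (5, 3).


Enumerate multiples of P until we hit Q = (5, 3):
  1P = (5, 10)
  2P = (7, 12)
  3P = (2, 6)
  4P = (2, 7)
  5P = (7, 1)
  6P = (5, 3)
Match found at i = 6.

k = 6


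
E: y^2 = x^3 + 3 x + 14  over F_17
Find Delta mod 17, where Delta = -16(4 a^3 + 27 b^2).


4 a^3 + 27 b^2 = 4*3^3 + 27*14^2 = 108 + 5292 = 5400
Delta = -16 * (5400) = -86400
Delta mod 17 = 11

Delta = 11 (mod 17)


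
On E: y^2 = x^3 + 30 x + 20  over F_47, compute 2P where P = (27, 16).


Doubling: s = (3 x1^2 + a) / (2 y1)
s = (3*27^2 + 30) / (2*16) mod 47 = 12
x3 = s^2 - 2 x1 mod 47 = 12^2 - 2*27 = 43
y3 = s (x1 - x3) - y1 mod 47 = 12 * (27 - 43) - 16 = 27

2P = (43, 27)


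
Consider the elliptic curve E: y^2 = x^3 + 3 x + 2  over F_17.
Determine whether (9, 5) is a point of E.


Check whether y^2 = x^3 + 3 x + 2 (mod 17) for (x, y) = (9, 5).
LHS: y^2 = 5^2 mod 17 = 8
RHS: x^3 + 3 x + 2 = 9^3 + 3*9 + 2 mod 17 = 10
LHS != RHS

No, not on the curve


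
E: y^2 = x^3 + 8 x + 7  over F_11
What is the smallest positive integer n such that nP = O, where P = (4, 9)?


Compute successive multiples of P until we hit O:
  1P = (4, 9)
  2P = (1, 4)
  3P = (10, 3)
  4P = (9, 7)
  5P = (3, 6)
  6P = (2, 8)
  7P = (8, 0)
  8P = (2, 3)
  ... (continuing to 14P)
  14P = O

ord(P) = 14


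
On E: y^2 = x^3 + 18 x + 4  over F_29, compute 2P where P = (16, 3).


Doubling: s = (3 x1^2 + a) / (2 y1)
s = (3*16^2 + 18) / (2*3) mod 29 = 15
x3 = s^2 - 2 x1 mod 29 = 15^2 - 2*16 = 19
y3 = s (x1 - x3) - y1 mod 29 = 15 * (16 - 19) - 3 = 10

2P = (19, 10)


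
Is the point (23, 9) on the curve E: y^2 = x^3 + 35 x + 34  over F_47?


Check whether y^2 = x^3 + 35 x + 34 (mod 47) for (x, y) = (23, 9).
LHS: y^2 = 9^2 mod 47 = 34
RHS: x^3 + 35 x + 34 = 23^3 + 35*23 + 34 mod 47 = 34
LHS = RHS

Yes, on the curve


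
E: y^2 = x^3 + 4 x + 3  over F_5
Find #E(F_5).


For each x in F_5, count y with y^2 = x^3 + 4 x + 3 mod 5:
  x = 2: RHS = 4, y in [2, 3]  -> 2 point(s)
Affine points: 2. Add the point at infinity: total = 3.

#E(F_5) = 3


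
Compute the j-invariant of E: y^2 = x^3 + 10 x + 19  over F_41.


Delta = -16(4 a^3 + 27 b^2) mod 41 = 13
-1728 * (4 a)^3 = -1728 * (4*10)^3 mod 41 = 6
j = 6 * 13^(-1) mod 41 = 32

j = 32 (mod 41)


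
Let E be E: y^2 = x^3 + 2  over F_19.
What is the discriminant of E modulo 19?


4 a^3 + 27 b^2 = 4*0^3 + 27*2^2 = 0 + 108 = 108
Delta = -16 * (108) = -1728
Delta mod 19 = 1

Delta = 1 (mod 19)


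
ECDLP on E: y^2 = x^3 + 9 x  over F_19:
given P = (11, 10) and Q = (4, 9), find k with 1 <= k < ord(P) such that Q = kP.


Enumerate multiples of P until we hit Q = (4, 9):
  1P = (11, 10)
  2P = (4, 10)
  3P = (4, 9)
Match found at i = 3.

k = 3


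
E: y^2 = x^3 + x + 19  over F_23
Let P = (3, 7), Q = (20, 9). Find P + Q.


P != Q, so use the chord formula.
s = (y2 - y1) / (x2 - x1) = (2) / (17) mod 23 = 15
x3 = s^2 - x1 - x2 mod 23 = 15^2 - 3 - 20 = 18
y3 = s (x1 - x3) - y1 mod 23 = 15 * (3 - 18) - 7 = 21

P + Q = (18, 21)


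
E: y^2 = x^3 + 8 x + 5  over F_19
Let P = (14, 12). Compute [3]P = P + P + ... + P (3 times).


k = 3 = 11_2 (binary, LSB first: 11)
Double-and-add from P = (14, 12):
  bit 0 = 1: acc = O + (14, 12) = (14, 12)
  bit 1 = 1: acc = (14, 12) + (15, 17) = (15, 2)

3P = (15, 2)


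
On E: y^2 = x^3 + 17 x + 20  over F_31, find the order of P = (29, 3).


Compute successive multiples of P until we hit O:
  1P = (29, 3)
  2P = (11, 22)
  3P = (19, 14)
  4P = (18, 19)
  5P = (2, 0)
  6P = (18, 12)
  7P = (19, 17)
  8P = (11, 9)
  ... (continuing to 10P)
  10P = O

ord(P) = 10


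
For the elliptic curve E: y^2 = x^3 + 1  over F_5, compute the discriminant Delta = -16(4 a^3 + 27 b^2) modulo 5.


4 a^3 + 27 b^2 = 4*0^3 + 27*1^2 = 0 + 27 = 27
Delta = -16 * (27) = -432
Delta mod 5 = 3

Delta = 3 (mod 5)


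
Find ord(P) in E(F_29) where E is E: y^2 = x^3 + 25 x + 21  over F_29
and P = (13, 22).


Compute successive multiples of P until we hit O:
  1P = (13, 22)
  2P = (26, 8)
  3P = (3, 23)
  4P = (22, 5)
  5P = (28, 16)
  6P = (16, 14)
  7P = (20, 16)
  8P = (21, 18)
  ... (continuing to 23P)
  23P = O

ord(P) = 23


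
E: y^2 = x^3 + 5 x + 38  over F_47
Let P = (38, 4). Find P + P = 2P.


Doubling: s = (3 x1^2 + a) / (2 y1)
s = (3*38^2 + 5) / (2*4) mod 47 = 31
x3 = s^2 - 2 x1 mod 47 = 31^2 - 2*38 = 39
y3 = s (x1 - x3) - y1 mod 47 = 31 * (38 - 39) - 4 = 12

2P = (39, 12)


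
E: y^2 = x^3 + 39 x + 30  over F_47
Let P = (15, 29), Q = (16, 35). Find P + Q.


P != Q, so use the chord formula.
s = (y2 - y1) / (x2 - x1) = (6) / (1) mod 47 = 6
x3 = s^2 - x1 - x2 mod 47 = 6^2 - 15 - 16 = 5
y3 = s (x1 - x3) - y1 mod 47 = 6 * (15 - 5) - 29 = 31

P + Q = (5, 31)


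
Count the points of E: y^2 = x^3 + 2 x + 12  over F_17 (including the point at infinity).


For each x in F_17, count y with y^2 = x^3 + 2 x + 12 mod 17:
  x = 1: RHS = 15, y in [7, 10]  -> 2 point(s)
  x = 4: RHS = 16, y in [4, 13]  -> 2 point(s)
  x = 6: RHS = 2, y in [6, 11]  -> 2 point(s)
  x = 8: RHS = 13, y in [8, 9]  -> 2 point(s)
  x = 12: RHS = 13, y in [8, 9]  -> 2 point(s)
  x = 13: RHS = 8, y in [5, 12]  -> 2 point(s)
  x = 14: RHS = 13, y in [8, 9]  -> 2 point(s)
  x = 15: RHS = 0, y in [0]  -> 1 point(s)
  x = 16: RHS = 9, y in [3, 14]  -> 2 point(s)
Affine points: 17. Add the point at infinity: total = 18.

#E(F_17) = 18


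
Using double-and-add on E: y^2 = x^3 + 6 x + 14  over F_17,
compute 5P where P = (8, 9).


k = 5 = 101_2 (binary, LSB first: 101)
Double-and-add from P = (8, 9):
  bit 0 = 1: acc = O + (8, 9) = (8, 9)
  bit 1 = 0: acc unchanged = (8, 9)
  bit 2 = 1: acc = (8, 9) + (2, 0) = (5, 4)

5P = (5, 4)


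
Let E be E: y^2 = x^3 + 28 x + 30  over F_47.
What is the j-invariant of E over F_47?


Delta = -16(4 a^3 + 27 b^2) mod 47 = 27
-1728 * (4 a)^3 = -1728 * (4*28)^3 mod 47 = 44
j = 44 * 27^(-1) mod 47 = 26

j = 26 (mod 47)


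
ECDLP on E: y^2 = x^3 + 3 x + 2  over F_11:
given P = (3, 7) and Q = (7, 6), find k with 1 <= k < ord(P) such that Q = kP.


Enumerate multiples of P until we hit Q = (7, 6):
  1P = (3, 7)
  2P = (6, 7)
  3P = (2, 4)
  4P = (4, 1)
  5P = (7, 6)
Match found at i = 5.

k = 5
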